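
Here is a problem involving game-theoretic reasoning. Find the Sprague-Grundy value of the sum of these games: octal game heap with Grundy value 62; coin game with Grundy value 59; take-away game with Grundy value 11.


By the Sprague-Grundy theorem, the Grundy value of a sum of games is the XOR of individual Grundy values.
octal game heap: Grundy value = 62. Running XOR: 0 XOR 62 = 62
coin game: Grundy value = 59. Running XOR: 62 XOR 59 = 5
take-away game: Grundy value = 11. Running XOR: 5 XOR 11 = 14
The combined Grundy value is 14.

14


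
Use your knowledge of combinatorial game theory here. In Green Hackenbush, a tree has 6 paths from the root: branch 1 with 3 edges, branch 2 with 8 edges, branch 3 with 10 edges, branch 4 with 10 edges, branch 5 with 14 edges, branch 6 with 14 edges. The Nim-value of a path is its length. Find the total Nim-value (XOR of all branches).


The tree has 6 branches from the ground vertex.
In Green Hackenbush, the Nim-value of a simple path of length k is k.
Branch 1: length 3, Nim-value = 3
Branch 2: length 8, Nim-value = 8
Branch 3: length 10, Nim-value = 10
Branch 4: length 10, Nim-value = 10
Branch 5: length 14, Nim-value = 14
Branch 6: length 14, Nim-value = 14
Total Nim-value = XOR of all branch values:
0 XOR 3 = 3
3 XOR 8 = 11
11 XOR 10 = 1
1 XOR 10 = 11
11 XOR 14 = 5
5 XOR 14 = 11
Nim-value of the tree = 11

11


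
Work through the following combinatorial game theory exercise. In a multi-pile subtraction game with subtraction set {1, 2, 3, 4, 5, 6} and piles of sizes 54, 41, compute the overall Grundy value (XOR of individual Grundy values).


Subtraction set: {1, 2, 3, 4, 5, 6}
For this subtraction set, G(n) = n mod 7 (period = max + 1 = 7).
Pile 1 (size 54): G(54) = 54 mod 7 = 5
Pile 2 (size 41): G(41) = 41 mod 7 = 6
Total Grundy value = XOR of all: 5 XOR 6 = 3

3


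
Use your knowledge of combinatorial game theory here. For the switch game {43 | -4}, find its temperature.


The game is {43 | -4}, a switch {a | b} with numbers a > b.
Cooling {a | b} by t gives {a - t | b + t}, which stops being hot when a - t = b + t, i.e. at t = (a - b)/2. So the temperature of a switch is (a - b)/2.
Temperature = (Left option - Right option) / 2
= (43 - (-4)) / 2
= 47 / 2
= 47/2

47/2


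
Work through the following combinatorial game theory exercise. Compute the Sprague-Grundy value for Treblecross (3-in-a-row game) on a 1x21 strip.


Treblecross: place X on empty cells; 3-in-a-row wins.
Playing within two cells of an existing X lets the opponent win at once, so sensible play treats the cells i-2..i+2 around each X as dead. The player left with no safe cell loses, so this is a normal-play take-away game on strips of safe cells.
Placing X at cell i (0-indexed) of a strip of k safe cells leaves independent strips of sizes max(0, i-2) and max(0, k-i-3). Hence G(k) = mex{ G(max(0,i-2)) XOR G(max(0,k-i-3)) : 0 <= i < k }, with G(0) = 0.
G(1): splits (0,0):0^0=0 -> mex({0}) = 1
G(2): splits (0,0):0^0=0 -> mex({0}) = 1
G(3): splits (0,0):0^0=0 -> mex({0}) = 1
G(4): splits (0,1):0^1=1 (0,0):0^0=0 -> mex({0, 1}) = 2
G(5): splits (0,2):0^1=1 (0,1):0^1=1 (0,0):0^0=0 -> mex({0, 1}) = 2
G(6) = mex({1}) = 0
G(7) = mex({0, 1, 2}) = 3
G(8) = mex({0, 1, 2}) = 3
G(9) = mex({0, 2}) = 1
G(10) = mex({0, 2, 3}) = 1
G(11) = mex({0, 3}) = 1
G(12) = mex({1, 3}) = 0
G(13) = mex({0, 1, 2, 3}) = 4
G(14) = mex({0, 1, 2}) = 3
G(15) = mex({0, 1, 2}) = 3
G(16) = mex({0, 1, 2, 4}) = 3
G(17) = mex({0, 1, 3, 4}) = 2
G(18) = mex({0, 1, 3, 4}) = 2
G(19) = mex({0, 1, 3, 5}) = 2
G(20) = mex({0, 1, 2, 3, 5}) = 4
G(21) = mex({0, 1, 2, 3, 5}) = 4
Therefore G(21) = 4.

4


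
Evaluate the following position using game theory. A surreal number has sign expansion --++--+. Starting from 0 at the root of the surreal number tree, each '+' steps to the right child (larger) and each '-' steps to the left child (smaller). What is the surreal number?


Sign expansion: --++--+
Rule: track bounds (lo, hi), initially (-inf, +inf). On '+', the current value becomes lo and we move to the simplest number in (value, hi): value + 1 if hi = +inf, otherwise the midpoint (value + hi)/2. On '-', the current value becomes hi and we move to value - 1 if lo = -inf, otherwise the midpoint (lo + value)/2.
Start at 0.
Step 1: sign = -, move left. Bounds: (-inf, 0). Value = -1
Step 2: sign = -, move left. Bounds: (-inf, -1). Value = -2
Step 3: sign = +, move right. Bounds: (-2, -1). Value = -3/2
Step 4: sign = +, move right. Bounds: (-3/2, -1). Value = -5/4
Step 5: sign = -, move left. Bounds: (-3/2, -5/4). Value = -11/8
Step 6: sign = -, move left. Bounds: (-3/2, -11/8). Value = -23/16
Step 7: sign = +, move right. Bounds: (-23/16, -11/8). Value = -45/32
The surreal number with sign expansion --++--+ is -45/32.

-45/32


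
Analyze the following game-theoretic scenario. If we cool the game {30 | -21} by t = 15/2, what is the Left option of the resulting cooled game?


Original game: {30 | -21} (a switch {a | b} with a > b).
Cooling by t (for t below the temperature (a - b)/2 = 51/2) taxes each move by t: {a | b} cooled by t is {a - t | b + t}.
Cooling amount: t = 15/2
Cooled Left option: 30 - 15/2 = 45/2
Cooled Right option: -21 + 15/2 = -27/2
Cooled game: {45/2 | -27/2}
Left option = 45/2

45/2


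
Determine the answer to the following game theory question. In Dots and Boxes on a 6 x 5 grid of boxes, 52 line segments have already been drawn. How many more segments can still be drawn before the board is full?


Grid: 6 x 5 boxes, i.e. 7 rows and 6 columns of dots.
Horizontal edges: (rows + 1) * cols = 7 * 5 = 35
Vertical edges: rows * (cols + 1) = 6 * 6 = 36
Total edges: 35 + 36 = 71
Edges drawn: 52
Remaining: 71 - 52 = 19

19


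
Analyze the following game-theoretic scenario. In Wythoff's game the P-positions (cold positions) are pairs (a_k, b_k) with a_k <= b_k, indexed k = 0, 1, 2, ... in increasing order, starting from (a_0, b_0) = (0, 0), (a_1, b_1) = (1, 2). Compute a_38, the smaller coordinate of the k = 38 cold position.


By Wythoff's theorem, a_k = floor(k * phi) and b_k = floor(k * phi^2) = a_k + k, where phi = (1 + sqrt(5))/2 is the golden ratio.
phi = (1 + sqrt(5))/2 = 1.618034
k = 38
k * phi = 38 * 1.618034 = 61.485292
a_38 = floor(k * phi) = 61

61


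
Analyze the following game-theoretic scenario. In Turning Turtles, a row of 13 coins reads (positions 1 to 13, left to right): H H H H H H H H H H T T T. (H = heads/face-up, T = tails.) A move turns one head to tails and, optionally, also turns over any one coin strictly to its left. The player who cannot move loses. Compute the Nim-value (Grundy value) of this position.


Coins: H H H H H H H H H H T T T
Key fact: a single head at position k behaves exactly like a Nim heap of size k (turning it to T and optionally flipping a coin at j < k corresponds to moving the heap from k to j, or to 0), and heads combine as a disjunctive sum (two heads at the same place would cancel, matching j XOR j = 0). So the Nim-value is the XOR of the 1-indexed positions of the heads.
Face-up positions (1-indexed): [1, 2, 3, 4, 5, 6, 7, 8, 9, 10]
XOR 0 with 1: 0 XOR 1 = 1
XOR 1 with 2: 1 XOR 2 = 3
XOR 3 with 3: 3 XOR 3 = 0
XOR 0 with 4: 0 XOR 4 = 4
XOR 4 with 5: 4 XOR 5 = 1
XOR 1 with 6: 1 XOR 6 = 7
XOR 7 with 7: 7 XOR 7 = 0
XOR 0 with 8: 0 XOR 8 = 8
XOR 8 with 9: 8 XOR 9 = 1
XOR 1 with 10: 1 XOR 10 = 11
Nim-value = 11

11


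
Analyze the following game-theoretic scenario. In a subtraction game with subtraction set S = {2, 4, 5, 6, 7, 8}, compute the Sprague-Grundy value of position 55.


The subtraction set is S = {2, 4, 5, 6, 7, 8}.
G(k) = mex{ G(k - s) : s in S, s <= k }. We compute iteratively: G(0) = 0.
G(1) = mex({}) = 0
G(2) = mex({0}) = 1
G(3) = mex({0}) = 1
G(4) = mex({0, 1}) = 2
G(5) = mex({0, 1}) = 2
G(6) = mex({0, 1, 2}) = 3
G(7) = mex({0, 1, 2}) = 3
G(8) = mex({0, 1, 2, 3}) = 4
G(9) = mex({0, 1, 2, 3}) = 4
G(10) = mex({1, 2, 3, 4}) = 0
G(11) = mex({1, 2, 3, 4}) = 0
G(12) = mex({0, 2, 3, 4}) = 1
G(13) = mex({0, 2, 3, 4}) = 1
G(14) = mex({0, 1, 3, 4}) = 2
G(15) = mex({0, 1, 3, 4}) = 2
G(16) = mex({0, 1, 2, 4}) = 3
G(17) = mex({0, 1, 2, 4}) = 3
Observe that G(10)..G(17) = 0, 0, 1, 1, 2, 2, 3, 3 repeats G(0)..G(7) = 0, 0, 1, 1, 2, 2, 3, 3.
For k >= max(S) = 8, G(k) is determined by the previous 8 values G(k-8)..G(k-1); a window of 8 consecutive values has recurred shifted by 10, so by induction G(k + 10) = G(k) for all k >= 0: the sequence is periodic from the start with period 10.
One period: G(0..9) = 0, 0, 1, 1, 2, 2, 3, 3, 4, 4.
55 mod 10 = 5, so G(55) = G(5) = 2.

2


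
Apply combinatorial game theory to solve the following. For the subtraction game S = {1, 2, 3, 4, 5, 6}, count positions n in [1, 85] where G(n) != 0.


Subtraction set S = {1, 2, 3, 4, 5, 6}, so G(n) = n mod 7.
G(n) = 0 when n is a multiple of 7.
Multiples of 7 in [1, 85]: 12
N-positions (nonzero Grundy) = 85 - 12 = 73

73


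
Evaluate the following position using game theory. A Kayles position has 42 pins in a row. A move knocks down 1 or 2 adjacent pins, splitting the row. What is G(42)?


Kayles: a move removes 1 or 2 adjacent pins from a contiguous row.
Removing pins from a row of k leaves two independent rows (a, b) with a + b = k - 1 (one pin) or a + b = k - 2 (two pins); an end removal gives a = 0.
By Sprague-Grundy, G(k) = mex{ G(a) XOR G(b) } over all these splits. G(0) = 0.
G(1): splits (0,0):0^0=0 -> mex({0}) = 1
G(2): splits (0,1):0^1=1 (0,0):0^0=0 -> mex({0, 1}) = 2
G(3): splits (0,2):0^2=2 (1,1):1^1=0 (0,1):0^1=1 -> mex({0, 1, 2}) = 3
G(4): splits (0,3):0^3=3 (1,2):1^2=3 (0,2):0^2=2 (1,1):1^1=0 -> mex({0, 2, 3}) = 1
G(5): splits (0,4):0^1=1 (1,3):1^3=2 (2,2):2^2=0 (0,3):0^3=3 (1,2):1^2=3 -> mex({0, 1, 2, 3}) = 4
G(6) = mex({0, 1, 2, 4}) = 3
G(7) = mex({0, 1, 3, 4, 5}) = 2
G(8) = mex({0, 2, 3, 5, 6}) = 1
G(9) = mex({0, 1, 2, 3, 6, 7}) = 4
G(10) = mex({0, 1, 3, 4, 5, 7}) = 2
G(11) = mex({0, 1, 2, 3, 4, 5}) = 6
G(12) = mex({0, 1, 2, 3, 5, 6, 7}) = 4
G(13) = mex({0, 2, 3, 4, 6, 7}) = 1
G(14) = mex({0, 1, 4, 5, 6, 7}) = 2
G(15) = mex({0, 1, 2, 3, 4, 5, 6}) = 7
G(16) = mex({0, 2, 3, 5, 6, 7}) = 1
G(17) = mex({0, 1, 2, 3, 5, 6, 7}) = 4
G(18) = mex({0, 1, 2, 4, 5, 6}) = 3
G(19) = mex({0, 1, 3, 4, 5, 7}) = 2
G(20) = mex({0, 2, 3, 4, 5, 6, 7}) = 1
G(21) = mex({0, 1, 2, 3, 5, 6, 7}) = 4
G(22) = mex({0, 1, 2, 3, 4, 5, 7}) = 6
G(23) = mex({0, 1, 2, 3, 4, 5, 6}) = 7
G(24) = mex({0, 1, 2, 3, 5, 6, 7}) = 4
G(25) = mex({0, 2, 3, 4, 6, 7}) = 1
G(26) = mex({0, 1, 3, 4, 5, 6, 7}) = 2
G(27) = mex({0, 1, 2, 3, 4, 5, 6, 7}) = 8
G(28) = mex({0, 1, 2, 3, 4, 6, 7, 8}) = 5
G(29) = mex({0, 1, 2, 3, 5, 6, 7, 8, 9}) = 4
G(30) = mex({0, 1, 2, 3, 4, 5, 6, 9, 10}) = 7
G(31) = mex({0, 1, 3, 4, 5, 7, 10, 11}) = 2
G(32) = mex({0, 2, 3, 4, 5, 6, 7, 9, 11}) = 1
G(33) = mex({0, 1, 2, 3, 4, 5, 6, 7, 9, 12}) = 8
G(34) = mex({0, 1, 2, 3, 4, 5, 7, 8, 11, 12}) = 6
G(35) = mex({0, 1, 2, 3, 4, 5, 6, 8, 9, 10, 11}) = 7
G(36) = mex({0, 1, 2, 3, 5, 6, 7, 9, 10}) = 4
G(37) = mex({0, 2, 3, 4, 6, 7, 9, 10, 11, 12}) = 1
G(38) = mex({0, 1, 3, 4, 5, 6, 7, 9, 10, 11, 12}) = 2
G(39) = mex({0, 1, 2, 4, 5, 6, 7, 9, 10, 12, 14}) = 3
G(40) = mex({0, 2, 3, 4, 6, 7, 11, 12, 14}) = 1
G(41) = mex({0, 1, 2, 3, 5, 6, 7, 9, 10, 11, 12}) = 4
G(42) = mex({0, 1, 2, 3, 4, 5, 6, 9, 10}) = 7
Therefore G(42) = 7.

7


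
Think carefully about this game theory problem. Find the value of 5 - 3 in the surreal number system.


x = 5, y = 3
x - y = 5 - 3 = 2

2


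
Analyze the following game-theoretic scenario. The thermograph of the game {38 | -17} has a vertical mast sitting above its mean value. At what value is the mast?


Game = {38 | -17}, a switch {a | b} with numbers a > b.
Its thermograph has left wall a - t and right wall b + t, which meet at t = (a - b)/2, where both equal (a + b)/2. So the mast (mean value) is at (a + b)/2.
Mean = (38 + (-17))/2 = 21/2 = 21/2

21/2


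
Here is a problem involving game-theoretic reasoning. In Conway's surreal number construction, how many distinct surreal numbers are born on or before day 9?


Day 0: {|} = 0 is born. Count = 1.
Day n: the number of surreal numbers born by day n is 2^(n+1) - 1.
By day 0: 2^1 - 1 = 1
By day 1: 2^2 - 1 = 3
By day 2: 2^3 - 1 = 7
By day 3: 2^4 - 1 = 15
By day 4: 2^5 - 1 = 31
By day 5: 2^6 - 1 = 63
By day 6: 2^7 - 1 = 127
By day 7: 2^8 - 1 = 255
By day 8: 2^9 - 1 = 511
By day 9: 2^10 - 1 = 1023
By day 9: 1023 surreal numbers.

1023


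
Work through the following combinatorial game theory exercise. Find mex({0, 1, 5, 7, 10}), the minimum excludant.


Set = {0, 1, 5, 7, 10}
0 is in the set.
1 is in the set.
2 is NOT in the set. This is the mex.
mex = 2

2


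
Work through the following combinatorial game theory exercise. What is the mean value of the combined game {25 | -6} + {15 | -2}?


G1 = {25 | -6}, G2 = {15 | -2}
Each is a switch {a | b} with numbers a > b; its mean value is (a + b)/2, and mean value is additive over game sums: m(G1 + G2) = m(G1) + m(G2).
Mean of G1 = (25 + (-6))/2 = 19/2 = 19/2
Mean of G2 = (15 + (-2))/2 = 13/2 = 13/2
Mean of G1 + G2 = 19/2 + 13/2 = 16

16


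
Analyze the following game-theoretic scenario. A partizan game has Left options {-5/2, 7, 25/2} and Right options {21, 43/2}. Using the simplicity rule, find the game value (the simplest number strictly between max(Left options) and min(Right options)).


Left options: {-5/2, 7, 25/2}, max = 25/2
Right options: {21, 43/2}, min = 21
All options are numbers and max(Left) < min(Right), so by the simplicity theorem the value is the simplest (earliest-born) number strictly between 25/2 and 21.
Integers 13 through 20 all lie strictly between 25/2 and 21.
Among integers, the simplest (lowest birthday = smallest |n|; 0 is born on day 0, +-n on day n) is 13.
No non-integer in the interval can be simpler: if x is a non-integer in the interval, then floor(x) or ceil(x) also lies in the interval (the interval contains an integer), and both are proper prefixes of x's sign expansion, i.e. born earlier. So the game value is 13.
Game value = 13

13


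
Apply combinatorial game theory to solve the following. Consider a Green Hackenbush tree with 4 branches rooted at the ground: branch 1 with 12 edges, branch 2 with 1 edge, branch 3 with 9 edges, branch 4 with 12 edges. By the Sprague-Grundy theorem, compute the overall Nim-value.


The tree has 4 branches from the ground vertex.
In Green Hackenbush, the Nim-value of a simple path of length k is k.
Branch 1: length 12, Nim-value = 12
Branch 2: length 1, Nim-value = 1
Branch 3: length 9, Nim-value = 9
Branch 4: length 12, Nim-value = 12
Total Nim-value = XOR of all branch values:
0 XOR 12 = 12
12 XOR 1 = 13
13 XOR 9 = 4
4 XOR 12 = 8
Nim-value of the tree = 8

8


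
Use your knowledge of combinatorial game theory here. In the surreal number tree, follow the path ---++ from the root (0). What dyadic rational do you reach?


Sign expansion: ---++
Rule: track bounds (lo, hi), initially (-inf, +inf). On '+', the current value becomes lo and we move to the simplest number in (value, hi): value + 1 if hi = +inf, otherwise the midpoint (value + hi)/2. On '-', the current value becomes hi and we move to value - 1 if lo = -inf, otherwise the midpoint (lo + value)/2.
Start at 0.
Step 1: sign = -, move left. Bounds: (-inf, 0). Value = -1
Step 2: sign = -, move left. Bounds: (-inf, -1). Value = -2
Step 3: sign = -, move left. Bounds: (-inf, -2). Value = -3
Step 4: sign = +, move right. Bounds: (-3, -2). Value = -5/2
Step 5: sign = +, move right. Bounds: (-5/2, -2). Value = -9/4
The surreal number with sign expansion ---++ is -9/4.

-9/4


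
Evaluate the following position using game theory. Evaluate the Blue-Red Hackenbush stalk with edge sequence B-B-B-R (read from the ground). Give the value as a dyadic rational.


Edges (from ground): B-B-B-R
By Berlekamp's sign-expansion rule, a Blue-Red Hackenbush stalk has the value of the surreal number whose sign sequence is the edge sequence with B -> + and R -> -.
Sign sequence: +++-
Trace the sign expansion in the surreal number tree, starting from 0:
Edge 1: B (sign +) -> bounds (0, +inf), value = 1
Edge 2: B (sign +) -> bounds (1, +inf), value = 2
Edge 3: B (sign +) -> bounds (2, +inf), value = 3
Edge 4: R (sign -) -> bounds (2, 3), value = 5/2
Game value = 5/2

5/2


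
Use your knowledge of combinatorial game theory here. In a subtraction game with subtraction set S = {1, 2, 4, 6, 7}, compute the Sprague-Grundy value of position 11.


The subtraction set is S = {1, 2, 4, 6, 7}.
G(k) = mex{ G(k - s) : s in S, s <= k }. We compute iteratively: G(0) = 0.
G(1) = mex({0}) = 1
G(2) = mex({0, 1}) = 2
G(3) = mex({1, 2}) = 0
G(4) = mex({0, 2}) = 1
G(5) = mex({0, 1}) = 2
G(6) = mex({0, 1, 2}) = 3
G(7) = mex({0, 1, 2, 3}) = 4
G(8) = mex({1, 2, 3, 4}) = 0
G(9) = mex({0, 2, 4}) = 1
G(10) = mex({0, 1, 3}) = 2
G(11) = mex({1, 2, 4}) = 0
Therefore G(11) = 0.

0


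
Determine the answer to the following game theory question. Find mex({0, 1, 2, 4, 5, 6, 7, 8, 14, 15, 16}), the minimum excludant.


Set = {0, 1, 2, 4, 5, 6, 7, 8, 14, 15, 16}
0 is in the set.
1 is in the set.
2 is in the set.
3 is NOT in the set. This is the mex.
mex = 3

3


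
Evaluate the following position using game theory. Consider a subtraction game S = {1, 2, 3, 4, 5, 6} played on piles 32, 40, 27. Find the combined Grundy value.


Subtraction set: {1, 2, 3, 4, 5, 6}
For this subtraction set, G(n) = n mod 7 (period = max + 1 = 7).
Pile 1 (size 32): G(32) = 32 mod 7 = 4
Pile 2 (size 40): G(40) = 40 mod 7 = 5
Pile 3 (size 27): G(27) = 27 mod 7 = 6
Total Grundy value = XOR of all: 4 XOR 5 XOR 6 = 7

7


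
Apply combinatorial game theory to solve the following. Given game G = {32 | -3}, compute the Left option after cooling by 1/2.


Original game: {32 | -3} (a switch {a | b} with a > b).
Cooling by t (for t below the temperature (a - b)/2 = 35/2) taxes each move by t: {a | b} cooled by t is {a - t | b + t}.
Cooling amount: t = 1/2
Cooled Left option: 32 - 1/2 = 63/2
Cooled Right option: -3 + 1/2 = -5/2
Cooled game: {63/2 | -5/2}
Left option = 63/2

63/2


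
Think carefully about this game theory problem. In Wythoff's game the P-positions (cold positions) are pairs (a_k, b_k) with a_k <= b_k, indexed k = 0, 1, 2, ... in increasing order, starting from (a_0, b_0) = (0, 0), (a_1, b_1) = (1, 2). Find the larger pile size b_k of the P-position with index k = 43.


By Wythoff's theorem, a_k = floor(k * phi) and b_k = floor(k * phi^2) = a_k + k, where phi = (1 + sqrt(5))/2 is the golden ratio.
phi = (1 + sqrt(5))/2 = 1.618034
phi^2 = phi + 1 = 2.618034
k = 43
k * phi^2 = 43 * 2.618034 = 112.575462
b_43 = floor(k * phi^2) = 112 (check: a_43 + k = 69 + 43 = 112)

112


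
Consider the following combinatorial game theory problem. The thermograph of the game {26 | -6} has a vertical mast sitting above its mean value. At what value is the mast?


Game = {26 | -6}, a switch {a | b} with numbers a > b.
Its thermograph has left wall a - t and right wall b + t, which meet at t = (a - b)/2, where both equal (a + b)/2. So the mast (mean value) is at (a + b)/2.
Mean = (26 + (-6))/2 = 20/2 = 10

10


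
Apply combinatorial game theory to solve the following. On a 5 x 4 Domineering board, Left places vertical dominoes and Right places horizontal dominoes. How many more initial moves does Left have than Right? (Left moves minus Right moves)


Board is 5 x 4 (rows x cols).
Left (vertical) placements: (rows-1) * cols = 4 * 4 = 16
Right (horizontal) placements: rows * (cols-1) = 5 * 3 = 15
Advantage = Left - Right = 16 - 15 = 1

1


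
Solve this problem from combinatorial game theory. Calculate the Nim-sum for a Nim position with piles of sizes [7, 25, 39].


We need the XOR (exclusive or) of all pile sizes.
After XOR-ing pile 1 (size 7): 0 XOR 7 = 7
After XOR-ing pile 2 (size 25): 7 XOR 25 = 30
After XOR-ing pile 3 (size 39): 30 XOR 39 = 57
The Nim-value of this position is 57.

57


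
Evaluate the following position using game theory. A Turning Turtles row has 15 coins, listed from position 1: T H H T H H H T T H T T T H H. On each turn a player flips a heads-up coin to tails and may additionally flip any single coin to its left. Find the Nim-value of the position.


Coins: T H H T H H H T T H T T T H H
Key fact: a single head at position k behaves exactly like a Nim heap of size k (turning it to T and optionally flipping a coin at j < k corresponds to moving the heap from k to j, or to 0), and heads combine as a disjunctive sum (two heads at the same place would cancel, matching j XOR j = 0). So the Nim-value is the XOR of the 1-indexed positions of the heads.
Face-up positions (1-indexed): [2, 3, 5, 6, 7, 10, 14, 15]
XOR 0 with 2: 0 XOR 2 = 2
XOR 2 with 3: 2 XOR 3 = 1
XOR 1 with 5: 1 XOR 5 = 4
XOR 4 with 6: 4 XOR 6 = 2
XOR 2 with 7: 2 XOR 7 = 5
XOR 5 with 10: 5 XOR 10 = 15
XOR 15 with 14: 15 XOR 14 = 1
XOR 1 with 15: 1 XOR 15 = 14
Nim-value = 14

14


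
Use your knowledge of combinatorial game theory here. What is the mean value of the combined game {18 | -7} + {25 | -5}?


G1 = {18 | -7}, G2 = {25 | -5}
Each is a switch {a | b} with numbers a > b; its mean value is (a + b)/2, and mean value is additive over game sums: m(G1 + G2) = m(G1) + m(G2).
Mean of G1 = (18 + (-7))/2 = 11/2 = 11/2
Mean of G2 = (25 + (-5))/2 = 20/2 = 10
Mean of G1 + G2 = 11/2 + 10 = 31/2

31/2


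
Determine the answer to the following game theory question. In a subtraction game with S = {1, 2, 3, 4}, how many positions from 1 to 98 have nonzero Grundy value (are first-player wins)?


Subtraction set S = {1, 2, 3, 4}, so G(n) = n mod 5.
G(n) = 0 when n is a multiple of 5.
Multiples of 5 in [1, 98]: 19
N-positions (nonzero Grundy) = 98 - 19 = 79

79


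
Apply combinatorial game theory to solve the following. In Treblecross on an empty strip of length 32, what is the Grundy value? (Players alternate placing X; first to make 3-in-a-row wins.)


Treblecross: place X on empty cells; 3-in-a-row wins.
Playing within two cells of an existing X lets the opponent win at once, so sensible play treats the cells i-2..i+2 around each X as dead. The player left with no safe cell loses, so this is a normal-play take-away game on strips of safe cells.
Placing X at cell i (0-indexed) of a strip of k safe cells leaves independent strips of sizes max(0, i-2) and max(0, k-i-3). Hence G(k) = mex{ G(max(0,i-2)) XOR G(max(0,k-i-3)) : 0 <= i < k }, with G(0) = 0.
G(1): splits (0,0):0^0=0 -> mex({0}) = 1
G(2): splits (0,0):0^0=0 -> mex({0}) = 1
G(3): splits (0,0):0^0=0 -> mex({0}) = 1
G(4): splits (0,1):0^1=1 (0,0):0^0=0 -> mex({0, 1}) = 2
G(5): splits (0,2):0^1=1 (0,1):0^1=1 (0,0):0^0=0 -> mex({0, 1}) = 2
G(6) = mex({1}) = 0
G(7) = mex({0, 1, 2}) = 3
G(8) = mex({0, 1, 2}) = 3
G(9) = mex({0, 2}) = 1
G(10) = mex({0, 2, 3}) = 1
G(11) = mex({0, 3}) = 1
G(12) = mex({1, 3}) = 0
G(13) = mex({0, 1, 2, 3}) = 4
G(14) = mex({0, 1, 2}) = 3
G(15) = mex({0, 1, 2}) = 3
G(16) = mex({0, 1, 2, 4}) = 3
G(17) = mex({0, 1, 3, 4}) = 2
G(18) = mex({0, 1, 3, 4}) = 2
G(19) = mex({0, 1, 3, 5}) = 2
G(20) = mex({0, 1, 2, 3, 5}) = 4
G(21) = mex({0, 1, 2, 3, 5}) = 4
G(22) = mex({1, 2, 6}) = 0
G(23) = mex({0, 1, 2, 3, 4, 6}) = 5
G(24) = mex({0, 1, 2, 3, 4}) = 5
G(25) = mex({0, 1, 3, 4, 7}) = 2
G(26) = mex({0, 1, 3, 4, 5, 7}) = 2
G(27) = mex({0, 1, 3, 5}) = 2
G(28) = mex({0, 1, 2, 5}) = 3
G(29) = mex({0, 1, 2, 4, 5, 6}) = 3
G(30) = mex({1, 2, 4, 6}) = 0
G(31) = mex({0, 1, 2, 3, 4, 6}) = 5
G(32) = mex({1, 2, 3, 4, 7}) = 0
Therefore G(32) = 0.

0


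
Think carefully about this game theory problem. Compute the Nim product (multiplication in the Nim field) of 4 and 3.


Nim multiplication is bilinear over XOR: (u XOR v) * w = (u*w) XOR (v*w).
So we split each operand into its bit components and XOR the pairwise Nim products.
4 = 4 (as XOR of powers of 2).
3 = 1 + 2 (as XOR of powers of 2).
Using the standard Nim-product table on single bits:
  2*2 = 3,   2*4 = 8,   2*8 = 12,
  4*4 = 6,   4*8 = 11,  8*8 = 13,
and  1*x = x (identity), k*l = l*k (commutative).
Pairwise Nim products:
  4 * 1 = 4
  4 * 2 = 8
XOR them: 4 XOR 8 = 12.
Result: 4 * 3 = 12 (in Nim).

12


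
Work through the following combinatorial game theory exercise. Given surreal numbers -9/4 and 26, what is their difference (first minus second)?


x = -9/4, y = 26
Converting to common denominator: 4
x = -9/4, y = 104/4
x - y = -9/4 - 26 = -113/4

-113/4


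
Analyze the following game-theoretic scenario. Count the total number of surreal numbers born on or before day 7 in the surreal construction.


Day 0: {|} = 0 is born. Count = 1.
Day n: the number of surreal numbers born by day n is 2^(n+1) - 1.
By day 0: 2^1 - 1 = 1
By day 1: 2^2 - 1 = 3
By day 2: 2^3 - 1 = 7
By day 3: 2^4 - 1 = 15
By day 4: 2^5 - 1 = 31
By day 5: 2^6 - 1 = 63
By day 6: 2^7 - 1 = 127
By day 7: 2^8 - 1 = 255
By day 7: 255 surreal numbers.

255


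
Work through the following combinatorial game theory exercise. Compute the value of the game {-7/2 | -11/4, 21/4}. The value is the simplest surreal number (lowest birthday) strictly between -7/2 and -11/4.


Left options: {-7/2}, max = -7/2
Right options: {-11/4, 21/4}, min = -11/4
All options are numbers and max(Left) < min(Right), so by the simplicity theorem the value is the simplest (earliest-born) number strictly between -7/2 and -11/4.
The only integer strictly between -7/2 and -11/4 is -3.
No non-integer in the interval can be simpler: if x is a non-integer in the interval, then floor(x) or ceil(x) also lies in the interval (the interval contains an integer), and both are proper prefixes of x's sign expansion, i.e. born earlier. So the game value is -3.
Game value = -3

-3


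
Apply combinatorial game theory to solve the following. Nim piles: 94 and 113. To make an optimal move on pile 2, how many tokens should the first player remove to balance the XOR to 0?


Piles: 94 and 113
Current XOR: 94 XOR 113 = 47 (non-zero, so this is an N-position).
To make the XOR zero, we need to find a move that balances the piles.
For pile 2 (size 113): target = 113 XOR 47 = 94
We reduce pile 2 from 113 to 94.
Tokens removed: 113 - 94 = 19
Verification: 94 XOR 94 = 0

19


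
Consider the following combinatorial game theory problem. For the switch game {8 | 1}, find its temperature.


The game is {8 | 1}, a switch {a | b} with numbers a > b.
Cooling {a | b} by t gives {a - t | b + t}, which stops being hot when a - t = b + t, i.e. at t = (a - b)/2. So the temperature of a switch is (a - b)/2.
Temperature = (Left option - Right option) / 2
= (8 - (1)) / 2
= 7 / 2
= 7/2

7/2


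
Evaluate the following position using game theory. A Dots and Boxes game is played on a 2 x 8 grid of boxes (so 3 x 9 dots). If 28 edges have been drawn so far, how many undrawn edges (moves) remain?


Grid: 2 x 8 boxes, i.e. 3 rows and 9 columns of dots.
Horizontal edges: (rows + 1) * cols = 3 * 8 = 24
Vertical edges: rows * (cols + 1) = 2 * 9 = 18
Total edges: 24 + 18 = 42
Edges drawn: 28
Remaining: 42 - 28 = 14

14


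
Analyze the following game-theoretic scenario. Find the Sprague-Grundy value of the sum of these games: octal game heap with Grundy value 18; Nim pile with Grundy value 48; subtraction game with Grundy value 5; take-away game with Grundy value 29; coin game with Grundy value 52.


By the Sprague-Grundy theorem, the Grundy value of a sum of games is the XOR of individual Grundy values.
octal game heap: Grundy value = 18. Running XOR: 0 XOR 18 = 18
Nim pile: Grundy value = 48. Running XOR: 18 XOR 48 = 34
subtraction game: Grundy value = 5. Running XOR: 34 XOR 5 = 39
take-away game: Grundy value = 29. Running XOR: 39 XOR 29 = 58
coin game: Grundy value = 52. Running XOR: 58 XOR 52 = 14
The combined Grundy value is 14.

14


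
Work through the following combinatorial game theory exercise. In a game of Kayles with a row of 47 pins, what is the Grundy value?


Kayles: a move removes 1 or 2 adjacent pins from a contiguous row.
Removing pins from a row of k leaves two independent rows (a, b) with a + b = k - 1 (one pin) or a + b = k - 2 (two pins); an end removal gives a = 0.
By Sprague-Grundy, G(k) = mex{ G(a) XOR G(b) } over all these splits. G(0) = 0.
G(1): splits (0,0):0^0=0 -> mex({0}) = 1
G(2): splits (0,1):0^1=1 (0,0):0^0=0 -> mex({0, 1}) = 2
G(3): splits (0,2):0^2=2 (1,1):1^1=0 (0,1):0^1=1 -> mex({0, 1, 2}) = 3
G(4): splits (0,3):0^3=3 (1,2):1^2=3 (0,2):0^2=2 (1,1):1^1=0 -> mex({0, 2, 3}) = 1
G(5): splits (0,4):0^1=1 (1,3):1^3=2 (2,2):2^2=0 (0,3):0^3=3 (1,2):1^2=3 -> mex({0, 1, 2, 3}) = 4
G(6) = mex({0, 1, 2, 4}) = 3
G(7) = mex({0, 1, 3, 4, 5}) = 2
G(8) = mex({0, 2, 3, 5, 6}) = 1
G(9) = mex({0, 1, 2, 3, 6, 7}) = 4
G(10) = mex({0, 1, 3, 4, 5, 7}) = 2
G(11) = mex({0, 1, 2, 3, 4, 5}) = 6
G(12) = mex({0, 1, 2, 3, 5, 6, 7}) = 4
G(13) = mex({0, 2, 3, 4, 6, 7}) = 1
G(14) = mex({0, 1, 4, 5, 6, 7}) = 2
G(15) = mex({0, 1, 2, 3, 4, 5, 6}) = 7
G(16) = mex({0, 2, 3, 5, 6, 7}) = 1
G(17) = mex({0, 1, 2, 3, 5, 6, 7}) = 4
G(18) = mex({0, 1, 2, 4, 5, 6}) = 3
G(19) = mex({0, 1, 3, 4, 5, 7}) = 2
G(20) = mex({0, 2, 3, 4, 5, 6, 7}) = 1
G(21) = mex({0, 1, 2, 3, 5, 6, 7}) = 4
G(22) = mex({0, 1, 2, 3, 4, 5, 7}) = 6
G(23) = mex({0, 1, 2, 3, 4, 5, 6}) = 7
G(24) = mex({0, 1, 2, 3, 5, 6, 7}) = 4
G(25) = mex({0, 2, 3, 4, 6, 7}) = 1
G(26) = mex({0, 1, 3, 4, 5, 6, 7}) = 2
G(27) = mex({0, 1, 2, 3, 4, 5, 6, 7}) = 8
G(28) = mex({0, 1, 2, 3, 4, 6, 7, 8}) = 5
G(29) = mex({0, 1, 2, 3, 5, 6, 7, 8, 9}) = 4
G(30) = mex({0, 1, 2, 3, 4, 5, 6, 9, 10}) = 7
G(31) = mex({0, 1, 3, 4, 5, 7, 10, 11}) = 2
G(32) = mex({0, 2, 3, 4, 5, 6, 7, 9, 11}) = 1
G(33) = mex({0, 1, 2, 3, 4, 5, 6, 7, 9, 12}) = 8
G(34) = mex({0, 1, 2, 3, 4, 5, 7, 8, 11, 12}) = 6
G(35) = mex({0, 1, 2, 3, 4, 5, 6, 8, 9, 10, 11}) = 7
G(36) = mex({0, 1, 2, 3, 5, 6, 7, 9, 10}) = 4
G(37) = mex({0, 2, 3, 4, 6, 7, 9, 10, 11, 12}) = 1
G(38) = mex({0, 1, 3, 4, 5, 6, 7, 9, 10, 11, 12}) = 2
G(39) = mex({0, 1, 2, 4, 5, 6, 7, 9, 10, 12, 14}) = 3
G(40) = mex({0, 2, 3, 4, 6, 7, 11, 12, 14}) = 1
G(41) = mex({0, 1, 2, 3, 5, 6, 7, 9, 10, 11, 12}) = 4
G(42) = mex({0, 1, 2, 3, 4, 5, 6, 9, 10}) = 7
G(43) = mex({0, 1, 3, 4, 5, 7, 9, 10, 12, 15}) = 2
G(44) = mex({0, 2, 3, 4, 5, 6, 7, 9, 10, 12, 15}) = 1
G(45) = mex({0, 1, 2, 3, 4, 5, 6, 7, 9, 10, 12, 14}) = 8
G(46) = mex({0, 1, 3, 4, 5, 7, 8, 11, 12, 14}) = 2
G(47) = mex({0, 1, 2, 3, 4, 5, 6, 8, 9, 10, 11, 12}) = 7
Therefore G(47) = 7.

7


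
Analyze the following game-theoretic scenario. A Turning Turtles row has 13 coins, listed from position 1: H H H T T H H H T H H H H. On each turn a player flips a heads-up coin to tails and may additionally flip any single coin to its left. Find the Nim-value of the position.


Coins: H H H T T H H H T H H H H
Key fact: a single head at position k behaves exactly like a Nim heap of size k (turning it to T and optionally flipping a coin at j < k corresponds to moving the heap from k to j, or to 0), and heads combine as a disjunctive sum (two heads at the same place would cancel, matching j XOR j = 0). So the Nim-value is the XOR of the 1-indexed positions of the heads.
Face-up positions (1-indexed): [1, 2, 3, 6, 7, 8, 10, 11, 12, 13]
XOR 0 with 1: 0 XOR 1 = 1
XOR 1 with 2: 1 XOR 2 = 3
XOR 3 with 3: 3 XOR 3 = 0
XOR 0 with 6: 0 XOR 6 = 6
XOR 6 with 7: 6 XOR 7 = 1
XOR 1 with 8: 1 XOR 8 = 9
XOR 9 with 10: 9 XOR 10 = 3
XOR 3 with 11: 3 XOR 11 = 8
XOR 8 with 12: 8 XOR 12 = 4
XOR 4 with 13: 4 XOR 13 = 9
Nim-value = 9

9


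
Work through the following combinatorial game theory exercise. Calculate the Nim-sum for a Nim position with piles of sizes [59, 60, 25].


We need the XOR (exclusive or) of all pile sizes.
After XOR-ing pile 1 (size 59): 0 XOR 59 = 59
After XOR-ing pile 2 (size 60): 59 XOR 60 = 7
After XOR-ing pile 3 (size 25): 7 XOR 25 = 30
The Nim-value of this position is 30.

30


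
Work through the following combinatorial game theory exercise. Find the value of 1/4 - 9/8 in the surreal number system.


x = 1/4, y = 9/8
Converting to common denominator: 8
x = 2/8, y = 9/8
x - y = 1/4 - 9/8 = -7/8

-7/8


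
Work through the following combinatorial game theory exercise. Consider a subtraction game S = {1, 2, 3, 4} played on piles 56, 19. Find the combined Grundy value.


Subtraction set: {1, 2, 3, 4}
For this subtraction set, G(n) = n mod 5 (period = max + 1 = 5).
Pile 1 (size 56): G(56) = 56 mod 5 = 1
Pile 2 (size 19): G(19) = 19 mod 5 = 4
Total Grundy value = XOR of all: 1 XOR 4 = 5

5


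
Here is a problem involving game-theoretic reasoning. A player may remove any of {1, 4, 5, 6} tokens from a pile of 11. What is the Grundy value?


The subtraction set is S = {1, 4, 5, 6}.
G(k) = mex{ G(k - s) : s in S, s <= k }. We compute iteratively: G(0) = 0.
G(1) = mex({0}) = 1
G(2) = mex({1}) = 0
G(3) = mex({0}) = 1
G(4) = mex({0, 1}) = 2
G(5) = mex({0, 1, 2}) = 3
G(6) = mex({0, 1, 3}) = 2
G(7) = mex({0, 1, 2}) = 3
G(8) = mex({0, 1, 2, 3}) = 4
G(9) = mex({1, 2, 3, 4}) = 0
G(10) = mex({0, 2, 3}) = 1
G(11) = mex({1, 2, 3}) = 0
Therefore G(11) = 0.

0


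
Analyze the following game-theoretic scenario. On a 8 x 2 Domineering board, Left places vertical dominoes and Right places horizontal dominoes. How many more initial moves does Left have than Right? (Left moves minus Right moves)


Board is 8 x 2 (rows x cols).
Left (vertical) placements: (rows-1) * cols = 7 * 2 = 14
Right (horizontal) placements: rows * (cols-1) = 8 * 1 = 8
Advantage = Left - Right = 14 - 8 = 6

6


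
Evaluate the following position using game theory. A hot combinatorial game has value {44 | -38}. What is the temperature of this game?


The game is {44 | -38}, a switch {a | b} with numbers a > b.
Cooling {a | b} by t gives {a - t | b + t}, which stops being hot when a - t = b + t, i.e. at t = (a - b)/2. So the temperature of a switch is (a - b)/2.
Temperature = (Left option - Right option) / 2
= (44 - (-38)) / 2
= 82 / 2
= 41

41


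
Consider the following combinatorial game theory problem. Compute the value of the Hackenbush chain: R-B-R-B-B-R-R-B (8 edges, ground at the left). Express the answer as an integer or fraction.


Edges (from ground): R-B-R-B-B-R-R-B
By Berlekamp's sign-expansion rule, a Blue-Red Hackenbush stalk has the value of the surreal number whose sign sequence is the edge sequence with B -> + and R -> -.
Sign sequence: -+-++--+
Trace the sign expansion in the surreal number tree, starting from 0:
Edge 1: R (sign -) -> bounds (-inf, 0), value = -1
Edge 2: B (sign +) -> bounds (-1, 0), value = -1/2
Edge 3: R (sign -) -> bounds (-1, -1/2), value = -3/4
Edge 4: B (sign +) -> bounds (-3/4, -1/2), value = -5/8
Edge 5: B (sign +) -> bounds (-5/8, -1/2), value = -9/16
Edge 6: R (sign -) -> bounds (-5/8, -9/16), value = -19/32
Edge 7: R (sign -) -> bounds (-5/8, -19/32), value = -39/64
Edge 8: B (sign +) -> bounds (-39/64, -19/32), value = -77/128
Game value = -77/128

-77/128


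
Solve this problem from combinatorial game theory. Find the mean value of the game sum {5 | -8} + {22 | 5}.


G1 = {5 | -8}, G2 = {22 | 5}
Each is a switch {a | b} with numbers a > b; its mean value is (a + b)/2, and mean value is additive over game sums: m(G1 + G2) = m(G1) + m(G2).
Mean of G1 = (5 + (-8))/2 = -3/2 = -3/2
Mean of G2 = (22 + (5))/2 = 27/2 = 27/2
Mean of G1 + G2 = -3/2 + 27/2 = 12

12


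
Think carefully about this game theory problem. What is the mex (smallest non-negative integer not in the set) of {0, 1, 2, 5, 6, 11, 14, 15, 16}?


Set = {0, 1, 2, 5, 6, 11, 14, 15, 16}
0 is in the set.
1 is in the set.
2 is in the set.
3 is NOT in the set. This is the mex.
mex = 3

3


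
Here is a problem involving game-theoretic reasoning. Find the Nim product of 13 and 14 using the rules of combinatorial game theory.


Nim multiplication is bilinear over XOR: (u XOR v) * w = (u*w) XOR (v*w).
So we split each operand into its bit components and XOR the pairwise Nim products.
13 = 1 + 4 + 8 (as XOR of powers of 2).
14 = 2 + 4 + 8 (as XOR of powers of 2).
Using the standard Nim-product table on single bits:
  2*2 = 3,   2*4 = 8,   2*8 = 12,
  4*4 = 6,   4*8 = 11,  8*8 = 13,
and  1*x = x (identity), k*l = l*k (commutative).
Pairwise Nim products:
  1 * 2 = 2
  1 * 4 = 4
  1 * 8 = 8
  4 * 2 = 8
  4 * 4 = 6
  4 * 8 = 11
  8 * 2 = 12
  8 * 4 = 11
  8 * 8 = 13
XOR them: 2 XOR 4 XOR 8 XOR 8 XOR 6 XOR 11 XOR 12 XOR 11 XOR 13 = 1.
Result: 13 * 14 = 1 (in Nim).

1


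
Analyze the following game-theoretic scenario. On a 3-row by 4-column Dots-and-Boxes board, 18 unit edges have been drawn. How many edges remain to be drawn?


Grid: 3 x 4 boxes, i.e. 4 rows and 5 columns of dots.
Horizontal edges: (rows + 1) * cols = 4 * 4 = 16
Vertical edges: rows * (cols + 1) = 3 * 5 = 15
Total edges: 16 + 15 = 31
Edges drawn: 18
Remaining: 31 - 18 = 13

13


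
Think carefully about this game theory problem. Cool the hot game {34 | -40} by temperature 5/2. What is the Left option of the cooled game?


Original game: {34 | -40} (a switch {a | b} with a > b).
Cooling by t (for t below the temperature (a - b)/2 = 37) taxes each move by t: {a | b} cooled by t is {a - t | b + t}.
Cooling amount: t = 5/2
Cooled Left option: 34 - 5/2 = 63/2
Cooled Right option: -40 + 5/2 = -75/2
Cooled game: {63/2 | -75/2}
Left option = 63/2

63/2


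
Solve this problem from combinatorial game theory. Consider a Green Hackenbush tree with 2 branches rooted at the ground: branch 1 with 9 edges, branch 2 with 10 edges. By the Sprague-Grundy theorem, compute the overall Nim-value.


The tree has 2 branches from the ground vertex.
In Green Hackenbush, the Nim-value of a simple path of length k is k.
Branch 1: length 9, Nim-value = 9
Branch 2: length 10, Nim-value = 10
Total Nim-value = XOR of all branch values:
0 XOR 9 = 9
9 XOR 10 = 3
Nim-value of the tree = 3

3


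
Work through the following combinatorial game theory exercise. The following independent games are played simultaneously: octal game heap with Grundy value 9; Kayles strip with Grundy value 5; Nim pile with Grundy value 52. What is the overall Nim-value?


By the Sprague-Grundy theorem, the Grundy value of a sum of games is the XOR of individual Grundy values.
octal game heap: Grundy value = 9. Running XOR: 0 XOR 9 = 9
Kayles strip: Grundy value = 5. Running XOR: 9 XOR 5 = 12
Nim pile: Grundy value = 52. Running XOR: 12 XOR 52 = 56
The combined Grundy value is 56.

56


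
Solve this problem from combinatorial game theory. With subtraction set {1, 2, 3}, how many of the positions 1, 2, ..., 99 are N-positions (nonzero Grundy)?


Subtraction set S = {1, 2, 3}, so G(n) = n mod 4.
G(n) = 0 when n is a multiple of 4.
Multiples of 4 in [1, 99]: 24
N-positions (nonzero Grundy) = 99 - 24 = 75

75


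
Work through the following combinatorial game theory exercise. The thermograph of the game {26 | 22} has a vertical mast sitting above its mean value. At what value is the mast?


Game = {26 | 22}, a switch {a | b} with numbers a > b.
Its thermograph has left wall a - t and right wall b + t, which meet at t = (a - b)/2, where both equal (a + b)/2. So the mast (mean value) is at (a + b)/2.
Mean = (26 + (22))/2 = 48/2 = 24

24


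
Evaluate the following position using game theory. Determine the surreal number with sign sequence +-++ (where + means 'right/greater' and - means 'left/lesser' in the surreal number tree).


Sign expansion: +-++
Rule: track bounds (lo, hi), initially (-inf, +inf). On '+', the current value becomes lo and we move to the simplest number in (value, hi): value + 1 if hi = +inf, otherwise the midpoint (value + hi)/2. On '-', the current value becomes hi and we move to value - 1 if lo = -inf, otherwise the midpoint (lo + value)/2.
Start at 0.
Step 1: sign = +, move right. Bounds: (0, +inf). Value = 1
Step 2: sign = -, move left. Bounds: (0, 1). Value = 1/2
Step 3: sign = +, move right. Bounds: (1/2, 1). Value = 3/4
Step 4: sign = +, move right. Bounds: (3/4, 1). Value = 7/8
The surreal number with sign expansion +-++ is 7/8.

7/8


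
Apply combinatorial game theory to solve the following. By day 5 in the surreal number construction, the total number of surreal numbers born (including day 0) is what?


Day 0: {|} = 0 is born. Count = 1.
Day n: the number of surreal numbers born by day n is 2^(n+1) - 1.
By day 0: 2^1 - 1 = 1
By day 1: 2^2 - 1 = 3
By day 2: 2^3 - 1 = 7
By day 3: 2^4 - 1 = 15
By day 4: 2^5 - 1 = 31
By day 5: 2^6 - 1 = 63
By day 5: 63 surreal numbers.

63
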